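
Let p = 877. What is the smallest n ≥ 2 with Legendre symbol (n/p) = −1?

2

(2/877) = −1, so 2 is the smallest positive non-residue mod 877.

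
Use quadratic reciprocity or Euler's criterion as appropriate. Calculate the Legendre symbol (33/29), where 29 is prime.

First reduce: 33 ≡ 4 (mod 29).
Pull out 2^2: since 29 ≡ 5 (mod 8), (2/29) = -1, so (2/29)^2 = +1.
Reached (1/29) = 1. Collecting the sign flips along the way, the symbol is +1.

1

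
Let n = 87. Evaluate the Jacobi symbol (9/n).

Reciprocity: 9 ≡ 1 and 87 ≡ 3 (mod 4), so (9/87) = +(87/9).
Reduce top mod 9: now compute (6/9).
Pull out 2: since 9 ≡ 1 (mod 8), (2/9) = +1.
Reciprocity: 3 ≡ 3 and 9 ≡ 1 (mod 4), so (3/9) = +(9/3).
Reduce top mod 3: now compute (0/3).
Top reduces to 0: gcd > 1, so the symbol is 0.

0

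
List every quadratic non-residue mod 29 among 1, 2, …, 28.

2 3 8 10 11 12 14 15 17 18 19 21 26 27

Square k = 1,…,14 (k and 29−k give the same square):
1²=1, 2²=4, 3²=9, 4²=16, 5²=25, 6²≡7, 7²≡20, 8²≡6, 9²≡23, 10²≡13, 11²≡5, 12²≡28, 13²≡24, 14²≡22 (mod 29).
The residues are {1, 4, 5, 6, 7, 9, 13, 16, 20, 22, 23, 24, 25, 28}; the non-residues are the remaining 14 nonzero classes.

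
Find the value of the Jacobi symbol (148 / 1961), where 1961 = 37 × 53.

0

Pull out 2^2: since 1961 ≡ 1 (mod 8), (2/1961) = +1, so (2/1961)^2 = +1.
Reciprocity: 37 ≡ 1 and 1961 ≡ 1 (mod 4), so (37/1961) = +(1961/37).
Reduce top mod 37: now compute (0/37).
Top reduces to 0: gcd > 1, so the symbol is 0.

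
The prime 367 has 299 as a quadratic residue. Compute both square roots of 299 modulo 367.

Since 367 ≡ 3 (mod 4), a square root of 299 is 299^((367+1)/4) = 299^92 mod 367.
Repeated squaring: 299^2≡220, 299^4≡323, 299^8≡101, 299^16≡292, 299^32≡120, 299^64≡87 (mod 367).
299^92 = 299^(64+16+8+4) ≡ 63 (mod 367).
Check: 63² = 3969 ≡ 299 (mod 367). The two roots are 63 and 304.

63, 304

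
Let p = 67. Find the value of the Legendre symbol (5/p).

-1

Reciprocity: 5 ≡ 1 and 67 ≡ 3 (mod 4), so (5/67) = +(67/5).
Reduce top mod 5: now compute (2/5).
Pull out 2: since 5 ≡ 5 (mod 8), (2/5) = -1.
Reached (1/5) = 1. Collecting the sign flips along the way, the symbol is -1.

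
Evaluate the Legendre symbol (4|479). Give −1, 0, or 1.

Pull out 2^2: since 479 ≡ 7 (mod 8), (2/479) = +1, so (2/479)^2 = +1.
Reached (1/479) = 1. Collecting the sign flips along the way, the symbol is +1.

1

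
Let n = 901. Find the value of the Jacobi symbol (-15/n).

First reduce: -15 ≡ 886 (mod 901).
Pull out 2: since 901 ≡ 5 (mod 8), (2/901) = -1.
Reciprocity: 443 ≡ 3 and 901 ≡ 1 (mod 4), so (443/901) = +(901/443).
Reduce top mod 443: now compute (15/443).
Reciprocity: 15 ≡ 3 and 443 ≡ 3 (mod 4), so (15/443) = −(443/15).
Reduce top mod 15: now compute (8/15).
Pull out 2^3: since 15 ≡ 7 (mod 8), (2/15) = +1, so (2/15)^3 = +1.
Reached (1/15) = 1. Collecting the sign flips along the way, the symbol is +1.

1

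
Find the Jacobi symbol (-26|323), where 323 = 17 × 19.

-1

First reduce: -26 ≡ 297 (mod 323).
Reciprocity: 297 ≡ 1 and 323 ≡ 3 (mod 4), so (297/323) = +(323/297).
Reduce top mod 297: now compute (26/297).
Pull out 2: since 297 ≡ 1 (mod 8), (2/297) = +1.
Reciprocity: 13 ≡ 1 and 297 ≡ 1 (mod 4), so (13/297) = +(297/13).
Reduce top mod 13: now compute (11/13).
Reciprocity: 11 ≡ 3 and 13 ≡ 1 (mod 4), so (11/13) = +(13/11).
Reduce top mod 11: now compute (2/11).
Pull out 2: since 11 ≡ 3 (mod 8), (2/11) = -1.
Reached (1/11) = 1. Collecting the sign flips along the way, the symbol is -1.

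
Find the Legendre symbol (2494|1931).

First reduce: 2494 ≡ 563 (mod 1931).
Reciprocity: 563 ≡ 3 and 1931 ≡ 3 (mod 4), so (563/1931) = −(1931/563).
Reduce top mod 563: now compute (242/563).
Pull out 2: since 563 ≡ 3 (mod 8), (2/563) = -1.
Reciprocity: 121 ≡ 1 and 563 ≡ 3 (mod 4), so (121/563) = +(563/121).
Reduce top mod 121: now compute (79/121).
Reciprocity: 79 ≡ 3 and 121 ≡ 1 (mod 4), so (79/121) = +(121/79).
Reduce top mod 79: now compute (42/79).
Pull out 2: since 79 ≡ 7 (mod 8), (2/79) = +1.
Reciprocity: 21 ≡ 1 and 79 ≡ 3 (mod 4), so (21/79) = +(79/21).
Reduce top mod 21: now compute (16/21).
Pull out 2^4: since 21 ≡ 5 (mod 8), (2/21) = -1, so (2/21)^4 = +1.
Reached (1/21) = 1. Collecting the sign flips along the way, the symbol is +1.

1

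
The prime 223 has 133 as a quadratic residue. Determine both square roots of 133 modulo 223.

Since 223 ≡ 3 (mod 4), a square root of 133 is 133^((223+1)/4) = 133^56 mod 223.
Repeated squaring: 133^2≡72, 133^4≡55, 133^8≡126, 133^16≡43, 133^32≡65 (mod 223).
133^56 = 133^(32+16+8) ≡ 53 (mod 223).
Check: 53² = 2809 ≡ 133 (mod 223). The two roots are 53 and 170.

53, 170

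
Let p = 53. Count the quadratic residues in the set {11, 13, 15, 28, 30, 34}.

4

(11/53) = +1 → QR.
(13/53) = +1 → QR.
(15/53) = +1 → QR.
(28/53) = +1 → QR.
(30/53) = -1 → non-residue.
(34/53) = -1 → non-residue.
Total quadratic residues among the 6: 4.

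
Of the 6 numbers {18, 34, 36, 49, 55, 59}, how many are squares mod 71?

(18/71) = +1 → QR.
(34/71) = -1 → non-residue.
(36/71) = +1 → QR.
(49/71) = +1 → QR.
(55/71) = -1 → non-residue.
(59/71) = -1 → non-residue.
Total quadratic residues among the 6: 3.

3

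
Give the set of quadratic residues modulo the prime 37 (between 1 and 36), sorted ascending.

1 3 4 7 9 10 11 12 16 21 25 26 27 28 30 33 34 36

Square k = 1,…,18 (k and 37−k give the same square):
1²=1, 2²=4, 3²=9, 4²=16, 5²=25, 6²=36, 7²≡12, 8²≡27, 9²≡7, 10²≡26, 11²≡10, 12²≡33, 13²≡21, 14²≡11, 15²≡3, 16²≡34, 17²≡30, 18²≡28 (mod 37).
So the quadratic residues mod 37 are {1, 3, 4, 7, 9, 10, 11, 12, 16, 21, 25, 26, 27, 28, 30, 33, 34, 36}.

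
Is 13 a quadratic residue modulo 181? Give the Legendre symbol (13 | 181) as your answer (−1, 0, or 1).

1

Reciprocity: 13 ≡ 1 and 181 ≡ 1 (mod 4), so (13/181) = +(181/13).
Reduce top mod 13: now compute (12/13).
Pull out 2^2: since 13 ≡ 5 (mod 8), (2/13) = -1, so (2/13)^2 = +1.
Reciprocity: 3 ≡ 3 and 13 ≡ 1 (mod 4), so (3/13) = +(13/3).
Reduce top mod 3: now compute (1/3).
Reached (1/3) = 1. Collecting the sign flips along the way, the symbol is +1.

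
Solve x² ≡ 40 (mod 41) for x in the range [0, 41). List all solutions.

41 ≡ 1 (mod 4), so we find a root by search.
Trying successive values, 9² = 81 ≡ 40 (mod 41). The other root is 41 − 9 = 32.

9, 32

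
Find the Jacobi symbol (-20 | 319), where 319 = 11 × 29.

-1

First reduce: -20 ≡ 299 (mod 319).
Reciprocity: 299 ≡ 3 and 319 ≡ 3 (mod 4), so (299/319) = −(319/299).
Reduce top mod 299: now compute (20/299).
Pull out 2^2: since 299 ≡ 3 (mod 8), (2/299) = -1, so (2/299)^2 = +1.
Reciprocity: 5 ≡ 1 and 299 ≡ 3 (mod 4), so (5/299) = +(299/5).
Reduce top mod 5: now compute (4/5).
Pull out 2^2: since 5 ≡ 5 (mod 8), (2/5) = -1, so (2/5)^2 = +1.
Reached (1/5) = 1. Collecting the sign flips along the way, the symbol is -1.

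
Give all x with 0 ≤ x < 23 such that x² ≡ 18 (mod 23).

8, 15

Since 23 ≡ 3 (mod 4), a square root of 18 is 18^((23+1)/4) = 18^6 mod 23.
Repeated squaring: 18^2≡2, 18^4≡4 (mod 23).
18^6 = 18^(4+2) ≡ 8 (mod 23).
Check: 8² = 64 ≡ 18 (mod 23). The two roots are 8 and 15.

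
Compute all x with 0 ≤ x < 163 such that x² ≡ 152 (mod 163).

Since 163 ≡ 3 (mod 4), a square root of 152 is 152^((163+1)/4) = 152^41 mod 163.
Repeated squaring: 152^2≡121, 152^4≡134, 152^8≡26, 152^16≡24, 152^32≡87 (mod 163).
152^41 = 152^(32+8+1) ≡ 57 (mod 163).
Check: 57² = 3249 ≡ 152 (mod 163). The two roots are 57 and 106.

57, 106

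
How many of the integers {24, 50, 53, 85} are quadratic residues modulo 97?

(24/97) = +1 → QR.
(50/97) = +1 → QR.
(53/97) = +1 → QR.
(85/97) = +1 → QR.
Total quadratic residues among the 4: 4.

4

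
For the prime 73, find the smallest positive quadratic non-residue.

5

(2/73) = +1, so 2 is a residue.
(3/73) = +1, so 3 is a residue.
(4/73) = +1, so 4 is a residue.
(5/73) = −1, so 5 is the smallest positive non-residue mod 73.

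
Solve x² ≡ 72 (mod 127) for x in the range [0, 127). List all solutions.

31, 96

Since 127 ≡ 3 (mod 4), a square root of 72 is 72^((127+1)/4) = 72^32 mod 127.
Repeated squaring: 72^2≡104, 72^4≡21, 72^8≡60, 72^16≡44, 72^32≡31 (mod 127).
72^32 = 72^(32) ≡ 31 (mod 127).
Check: 31² = 961 ≡ 72 (mod 127). The two roots are 31 and 96.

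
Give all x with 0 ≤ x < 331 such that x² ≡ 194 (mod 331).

43, 288

Since 331 ≡ 3 (mod 4), a square root of 194 is 194^((331+1)/4) = 194^83 mod 331.
Repeated squaring: 194^2≡233, 194^4≡5, 194^8≡25, 194^16≡294, 194^32≡45, 194^64≡39 (mod 331).
194^83 = 194^(64+16+2+1) ≡ 43 (mod 331).
Check: 43² = 1849 ≡ 194 (mod 331). The two roots are 43 and 288.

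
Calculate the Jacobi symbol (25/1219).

1

Reciprocity: 25 ≡ 1 and 1219 ≡ 3 (mod 4), so (25/1219) = +(1219/25).
Reduce top mod 25: now compute (19/25).
Reciprocity: 19 ≡ 3 and 25 ≡ 1 (mod 4), so (19/25) = +(25/19).
Reduce top mod 19: now compute (6/19).
Pull out 2: since 19 ≡ 3 (mod 8), (2/19) = -1.
Reciprocity: 3 ≡ 3 and 19 ≡ 3 (mod 4), so (3/19) = −(19/3).
Reduce top mod 3: now compute (1/3).
Reached (1/3) = 1. Collecting the sign flips along the way, the symbol is +1.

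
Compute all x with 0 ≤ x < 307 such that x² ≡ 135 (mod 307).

83, 224

Since 307 ≡ 3 (mod 4), a square root of 135 is 135^((307+1)/4) = 135^77 mod 307.
Repeated squaring: 135^2≡112, 135^4≡264, 135^8≡7, 135^16≡49, 135^32≡252, 135^64≡262 (mod 307).
135^77 = 135^(64+8+4+1) ≡ 83 (mod 307).
Check: 83² = 6889 ≡ 135 (mod 307). The two roots are 83 and 224.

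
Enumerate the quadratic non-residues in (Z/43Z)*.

Square k = 1,…,21 (k and 43−k give the same square):
1²=1, 2²=4, 3²=9, 4²=16, 5²=25, 6²=36, 7²≡6, 8²≡21, 9²≡38, 10²≡14, 11²≡35, 12²≡15, 13²≡40, 14²≡24, 15²≡10, 16²≡41, 17²≡31, 18²≡23, 19²≡17, 20²≡13, 21²≡11 (mod 43).
The residues are {1, 4, 6, 9, 10, 11, 13, 14, 15, 16, 17, 21, 23, 24, 25, 31, 35, 36, 38, 40, 41}; the non-residues are the remaining 21 nonzero classes.

2 3 5 7 8 12 18 19 20 22 26 27 28 29 30 32 33 34 37 39 42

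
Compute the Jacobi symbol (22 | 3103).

-1

Pull out 2: since 3103 ≡ 7 (mod 8), (2/3103) = +1.
Reciprocity: 11 ≡ 3 and 3103 ≡ 3 (mod 4), so (11/3103) = −(3103/11).
Reduce top mod 11: now compute (1/11).
Reached (1/11) = 1. Collecting the sign flips along the way, the symbol is -1.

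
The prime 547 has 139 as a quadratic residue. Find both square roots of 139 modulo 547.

272, 275

Since 547 ≡ 3 (mod 4), a square root of 139 is 139^((547+1)/4) = 139^137 mod 547.
Repeated squaring: 139^2≡176, 139^4≡344, 139^8≡184, 139^16≡489, 139^32≡82, 139^64≡160, 139^128≡438 (mod 547).
139^137 = 139^(128+8+1) ≡ 275 (mod 547).
Check: 275² = 75625 ≡ 139 (mod 547). The two roots are 272 and 275.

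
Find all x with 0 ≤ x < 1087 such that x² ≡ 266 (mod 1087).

Since 1087 ≡ 3 (mod 4), a square root of 266 is 266^((1087+1)/4) = 266^272 mod 1087.
Repeated squaring: 266^2≡101, 266^4≡418, 266^8≡804, 266^16≡738, 266^32≡57, 266^64≡1075, 266^128≡144, 266^256≡83 (mod 1087).
266^272 = 266^(256+16) ≡ 382 (mod 1087).
Check: 382² = 145924 ≡ 266 (mod 1087). The two roots are 382 and 705.

382, 705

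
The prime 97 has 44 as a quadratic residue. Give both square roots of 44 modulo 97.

23, 74

97 ≡ 1 (mod 4), so we find a root by search.
Trying successive values, 23² = 529 ≡ 44 (mod 97). The other root is 97 − 23 = 74.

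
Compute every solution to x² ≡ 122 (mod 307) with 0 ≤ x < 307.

95, 212

Since 307 ≡ 3 (mod 4), a square root of 122 is 122^((307+1)/4) = 122^77 mod 307.
Repeated squaring: 122^2≡148, 122^4≡107, 122^8≡90, 122^16≡118, 122^32≡109, 122^64≡215 (mod 307).
122^77 = 122^(64+8+4+1) ≡ 212 (mod 307).
Check: 212² = 44944 ≡ 122 (mod 307). The two roots are 95 and 212.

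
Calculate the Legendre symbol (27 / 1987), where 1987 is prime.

Reciprocity: 27 ≡ 3 and 1987 ≡ 3 (mod 4), so (27/1987) = −(1987/27).
Reduce top mod 27: now compute (16/27).
Pull out 2^4: since 27 ≡ 3 (mod 8), (2/27) = -1, so (2/27)^4 = +1.
Reached (1/27) = 1. Collecting the sign flips along the way, the symbol is -1.

-1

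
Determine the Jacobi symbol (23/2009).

Reciprocity: 23 ≡ 3 and 2009 ≡ 1 (mod 4), so (23/2009) = +(2009/23).
Reduce top mod 23: now compute (8/23).
Pull out 2^3: since 23 ≡ 7 (mod 8), (2/23) = +1, so (2/23)^3 = +1.
Reached (1/23) = 1. Collecting the sign flips along the way, the symbol is +1.

1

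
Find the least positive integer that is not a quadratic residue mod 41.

(2/41) = +1, so 2 is a residue.
(3/41) = −1, so 3 is the smallest positive non-residue mod 41.

3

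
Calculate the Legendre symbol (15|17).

Reciprocity: 15 ≡ 3 and 17 ≡ 1 (mod 4), so (15/17) = +(17/15).
Reduce top mod 15: now compute (2/15).
Pull out 2: since 15 ≡ 7 (mod 8), (2/15) = +1.
Reached (1/15) = 1. Collecting the sign flips along the way, the symbol is +1.

1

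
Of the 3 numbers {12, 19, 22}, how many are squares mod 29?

(12/29) = -1 → non-residue.
(19/29) = -1 → non-residue.
(22/29) = +1 → QR.
Total quadratic residues among the 3: 1.

1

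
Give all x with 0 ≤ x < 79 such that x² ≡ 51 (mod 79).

Since 79 ≡ 3 (mod 4), a square root of 51 is 51^((79+1)/4) = 51^20 mod 79.
Repeated squaring: 51^2≡73, 51^4≡36, 51^8≡32, 51^16≡76 (mod 79).
51^20 = 51^(16+4) ≡ 50 (mod 79).
Check: 50² = 2500 ≡ 51 (mod 79). The two roots are 29 and 50.

29, 50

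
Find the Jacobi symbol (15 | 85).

0

Reciprocity: 15 ≡ 3 and 85 ≡ 1 (mod 4), so (15/85) = +(85/15).
Reduce top mod 15: now compute (10/15).
Pull out 2: since 15 ≡ 7 (mod 8), (2/15) = +1.
Reciprocity: 5 ≡ 1 and 15 ≡ 3 (mod 4), so (5/15) = +(15/5).
Reduce top mod 5: now compute (0/5).
Top reduces to 0: gcd > 1, so the symbol is 0.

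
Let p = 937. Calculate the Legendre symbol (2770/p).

-1

Euler's criterion: (2770/937) ≡ 896^468 (mod 937).
896^2 ≡ 744 (mod 937)
896^4 ≡ 706 (mod 937)
896^8 ≡ 889 (mod 937)
896^16 ≡ 430 (mod 937)
896^32 ≡ 311 (mod 937)
896^64 ≡ 210 (mod 937)
896^128 ≡ 61 (mod 937)
896^256 ≡ 910 (mod 937)
896^468 = 896^(256+128+64+16+4) ≡ 936 (mod 937).
Result is 936 ≡ −1, so (2770/937) = −1.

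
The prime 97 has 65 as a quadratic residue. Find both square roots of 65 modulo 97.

97 ≡ 1 (mod 4), so we find a root by search.
Trying successive values, 29² = 841 ≡ 65 (mod 97). The other root is 97 − 29 = 68.

29, 68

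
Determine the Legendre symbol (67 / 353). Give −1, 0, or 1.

-1

Euler's criterion: (67/353) ≡ 67^176 (mod 353).
67^2 ≡ 253 (mod 353)
67^4 ≡ 116 (mod 353)
67^8 ≡ 42 (mod 353)
67^16 ≡ 352 (mod 353)
67^32 ≡ 1 (mod 353)
67^64 ≡ 1 (mod 353)
67^128 ≡ 1 (mod 353)
67^176 = 67^(128+32+16) ≡ 352 (mod 353).
Result is 352 ≡ −1, so (67/353) = −1.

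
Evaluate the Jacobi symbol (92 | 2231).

Pull out 2^2: since 2231 ≡ 7 (mod 8), (2/2231) = +1, so (2/2231)^2 = +1.
Reciprocity: 23 ≡ 3 and 2231 ≡ 3 (mod 4), so (23/2231) = −(2231/23).
Reduce top mod 23: now compute (0/23).
Top reduces to 0: gcd > 1, so the symbol is 0.

0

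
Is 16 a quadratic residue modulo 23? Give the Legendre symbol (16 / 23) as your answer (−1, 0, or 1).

Euler's criterion: (16/23) ≡ 16^11 (mod 23).
16^2 ≡ 3 (mod 23)
16^4 ≡ 9 (mod 23)
16^8 ≡ 12 (mod 23)
16^11 = 16^(8+2+1) ≡ 1 (mod 23).
Result is 1, so (16/23) = 1.

1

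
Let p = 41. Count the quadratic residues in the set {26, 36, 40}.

2

(26/41) = -1 → non-residue.
(36/41) = +1 → QR.
(40/41) = +1 → QR.
Total quadratic residues among the 3: 2.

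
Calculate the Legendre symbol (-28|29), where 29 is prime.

Euler's criterion: (-28/29) ≡ 1^14 (mod 29).
1^2 ≡ 1 (mod 29)
1^4 ≡ 1 (mod 29)
1^8 ≡ 1 (mod 29)
1^14 = 1^(8+4+2) ≡ 1 (mod 29).
Result is 1, so (-28/29) = 1.

1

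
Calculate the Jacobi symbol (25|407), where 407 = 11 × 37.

1

Reciprocity: 25 ≡ 1 and 407 ≡ 3 (mod 4), so (25/407) = +(407/25).
Reduce top mod 25: now compute (7/25).
Reciprocity: 7 ≡ 3 and 25 ≡ 1 (mod 4), so (7/25) = +(25/7).
Reduce top mod 7: now compute (4/7).
Pull out 2^2: since 7 ≡ 7 (mod 8), (2/7) = +1, so (2/7)^2 = +1.
Reached (1/7) = 1. Collecting the sign flips along the way, the symbol is +1.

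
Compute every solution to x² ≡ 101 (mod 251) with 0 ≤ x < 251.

58, 193

Since 251 ≡ 3 (mod 4), a square root of 101 is 101^((251+1)/4) = 101^63 mod 251.
Repeated squaring: 101^2≡161, 101^4≡68, 101^8≡106, 101^16≡192, 101^32≡218 (mod 251).
101^63 = 101^(32+16+8+4+2+1) ≡ 58 (mod 251).
Check: 58² = 3364 ≡ 101 (mod 251). The two roots are 58 and 193.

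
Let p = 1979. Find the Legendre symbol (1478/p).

-1

Pull out 2: since 1979 ≡ 3 (mod 8), (2/1979) = -1.
Reciprocity: 739 ≡ 3 and 1979 ≡ 3 (mod 4), so (739/1979) = −(1979/739).
Reduce top mod 739: now compute (501/739).
Reciprocity: 501 ≡ 1 and 739 ≡ 3 (mod 4), so (501/739) = +(739/501).
Reduce top mod 501: now compute (238/501).
Pull out 2: since 501 ≡ 5 (mod 8), (2/501) = -1.
Reciprocity: 119 ≡ 3 and 501 ≡ 1 (mod 4), so (119/501) = +(501/119).
Reduce top mod 119: now compute (25/119).
Reciprocity: 25 ≡ 1 and 119 ≡ 3 (mod 4), so (25/119) = +(119/25).
Reduce top mod 25: now compute (19/25).
Reciprocity: 19 ≡ 3 and 25 ≡ 1 (mod 4), so (19/25) = +(25/19).
Reduce top mod 19: now compute (6/19).
Pull out 2: since 19 ≡ 3 (mod 8), (2/19) = -1.
Reciprocity: 3 ≡ 3 and 19 ≡ 3 (mod 4), so (3/19) = −(19/3).
Reduce top mod 3: now compute (1/3).
Reached (1/3) = 1. Collecting the sign flips along the way, the symbol is -1.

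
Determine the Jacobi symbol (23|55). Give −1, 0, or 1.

Reciprocity: 23 ≡ 3 and 55 ≡ 3 (mod 4), so (23/55) = −(55/23).
Reduce top mod 23: now compute (9/23).
Reciprocity: 9 ≡ 1 and 23 ≡ 3 (mod 4), so (9/23) = +(23/9).
Reduce top mod 9: now compute (5/9).
Reciprocity: 5 ≡ 1 and 9 ≡ 1 (mod 4), so (5/9) = +(9/5).
Reduce top mod 5: now compute (4/5).
Pull out 2^2: since 5 ≡ 5 (mod 8), (2/5) = -1, so (2/5)^2 = +1.
Reached (1/5) = 1. Collecting the sign flips along the way, the symbol is -1.

-1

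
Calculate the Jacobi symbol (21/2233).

0

Reciprocity: 21 ≡ 1 and 2233 ≡ 1 (mod 4), so (21/2233) = +(2233/21).
Reduce top mod 21: now compute (7/21).
Reciprocity: 7 ≡ 3 and 21 ≡ 1 (mod 4), so (7/21) = +(21/7).
Reduce top mod 7: now compute (0/7).
Top reduces to 0: gcd > 1, so the symbol is 0.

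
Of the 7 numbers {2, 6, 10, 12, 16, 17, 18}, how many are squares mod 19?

(2/19) = -1 → non-residue.
(6/19) = +1 → QR.
(10/19) = -1 → non-residue.
(12/19) = -1 → non-residue.
(16/19) = +1 → QR.
(17/19) = +1 → QR.
(18/19) = -1 → non-residue.
Total quadratic residues among the 7: 3.

3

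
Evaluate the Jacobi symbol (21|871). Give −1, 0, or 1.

-1

Reciprocity: 21 ≡ 1 and 871 ≡ 3 (mod 4), so (21/871) = +(871/21).
Reduce top mod 21: now compute (10/21).
Pull out 2: since 21 ≡ 5 (mod 8), (2/21) = -1.
Reciprocity: 5 ≡ 1 and 21 ≡ 1 (mod 4), so (5/21) = +(21/5).
Reduce top mod 5: now compute (1/5).
Reached (1/5) = 1. Collecting the sign flips along the way, the symbol is -1.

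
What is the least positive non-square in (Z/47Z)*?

(2/47) = +1, so 2 is a residue.
(3/47) = +1, so 3 is a residue.
(4/47) = +1, so 4 is a residue.
(5/47) = −1, so 5 is the smallest positive non-residue mod 47.

5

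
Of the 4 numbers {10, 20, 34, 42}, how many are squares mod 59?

(10/59) = -1 → non-residue.
(20/59) = +1 → QR.
(34/59) = -1 → non-residue.
(42/59) = -1 → non-residue.
Total quadratic residues among the 4: 1.

1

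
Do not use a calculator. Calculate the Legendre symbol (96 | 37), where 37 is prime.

Euler's criterion: (96/37) ≡ 22^18 (mod 37).
22^2 ≡ 3 (mod 37)
22^4 ≡ 9 (mod 37)
22^8 ≡ 7 (mod 37)
22^16 ≡ 12 (mod 37)
22^18 = 22^(16+2) ≡ 36 (mod 37).
Result is 36 ≡ −1, so (96/37) = −1.

-1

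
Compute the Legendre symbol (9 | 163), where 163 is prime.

1

Reciprocity: 9 ≡ 1 and 163 ≡ 3 (mod 4), so (9/163) = +(163/9).
Reduce top mod 9: now compute (1/9).
Reached (1/9) = 1. Collecting the sign flips along the way, the symbol is +1.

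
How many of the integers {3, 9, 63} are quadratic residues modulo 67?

(3/67) = -1 → non-residue.
(9/67) = +1 → QR.
(63/67) = -1 → non-residue.
Total quadratic residues among the 3: 1.

1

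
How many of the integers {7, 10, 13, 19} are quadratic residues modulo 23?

1

(7/23) = -1 → non-residue.
(10/23) = -1 → non-residue.
(13/23) = +1 → QR.
(19/23) = -1 → non-residue.
Total quadratic residues among the 4: 1.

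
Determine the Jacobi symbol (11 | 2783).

0

Reciprocity: 11 ≡ 3 and 2783 ≡ 3 (mod 4), so (11/2783) = −(2783/11).
Reduce top mod 11: now compute (0/11).
Top reduces to 0: gcd > 1, so the symbol is 0.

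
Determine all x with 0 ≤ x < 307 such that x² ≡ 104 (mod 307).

59, 248

Since 307 ≡ 3 (mod 4), a square root of 104 is 104^((307+1)/4) = 104^77 mod 307.
Repeated squaring: 104^2≡71, 104^4≡129, 104^8≡63, 104^16≡285, 104^32≡177, 104^64≡15 (mod 307).
104^77 = 104^(64+8+4+1) ≡ 248 (mod 307).
Check: 248² = 61504 ≡ 104 (mod 307). The two roots are 59 and 248.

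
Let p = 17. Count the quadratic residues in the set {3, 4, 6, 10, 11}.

(3/17) = -1 → non-residue.
(4/17) = +1 → QR.
(6/17) = -1 → non-residue.
(10/17) = -1 → non-residue.
(11/17) = -1 → non-residue.
Total quadratic residues among the 5: 1.

1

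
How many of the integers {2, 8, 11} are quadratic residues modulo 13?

(2/13) = -1 → non-residue.
(8/13) = -1 → non-residue.
(11/13) = -1 → non-residue.
Total quadratic residues among the 3: 0.

0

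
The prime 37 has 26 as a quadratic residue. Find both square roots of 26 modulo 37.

10, 27

37 ≡ 1 (mod 4), so we find a root by search.
Trying successive values, 10² = 100 ≡ 26 (mod 37). The other root is 37 − 10 = 27.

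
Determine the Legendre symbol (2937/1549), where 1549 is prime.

First reduce: 2937 ≡ 1388 (mod 1549).
Pull out 2^2: since 1549 ≡ 5 (mod 8), (2/1549) = -1, so (2/1549)^2 = +1.
Reciprocity: 347 ≡ 3 and 1549 ≡ 1 (mod 4), so (347/1549) = +(1549/347).
Reduce top mod 347: now compute (161/347).
Reciprocity: 161 ≡ 1 and 347 ≡ 3 (mod 4), so (161/347) = +(347/161).
Reduce top mod 161: now compute (25/161).
Reciprocity: 25 ≡ 1 and 161 ≡ 1 (mod 4), so (25/161) = +(161/25).
Reduce top mod 25: now compute (11/25).
Reciprocity: 11 ≡ 3 and 25 ≡ 1 (mod 4), so (11/25) = +(25/11).
Reduce top mod 11: now compute (3/11).
Reciprocity: 3 ≡ 3 and 11 ≡ 3 (mod 4), so (3/11) = −(11/3).
Reduce top mod 3: now compute (2/3).
Pull out 2: since 3 ≡ 3 (mod 8), (2/3) = -1.
Reached (1/3) = 1. Collecting the sign flips along the way, the symbol is +1.

1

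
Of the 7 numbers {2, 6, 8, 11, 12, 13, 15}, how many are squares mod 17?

4

(2/17) = +1 → QR.
(6/17) = -1 → non-residue.
(8/17) = +1 → QR.
(11/17) = -1 → non-residue.
(12/17) = -1 → non-residue.
(13/17) = +1 → QR.
(15/17) = +1 → QR.
Total quadratic residues among the 7: 4.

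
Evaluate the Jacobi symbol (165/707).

Reciprocity: 165 ≡ 1 and 707 ≡ 3 (mod 4), so (165/707) = +(707/165).
Reduce top mod 165: now compute (47/165).
Reciprocity: 47 ≡ 3 and 165 ≡ 1 (mod 4), so (47/165) = +(165/47).
Reduce top mod 47: now compute (24/47).
Pull out 2^3: since 47 ≡ 7 (mod 8), (2/47) = +1, so (2/47)^3 = +1.
Reciprocity: 3 ≡ 3 and 47 ≡ 3 (mod 4), so (3/47) = −(47/3).
Reduce top mod 3: now compute (2/3).
Pull out 2: since 3 ≡ 3 (mod 8), (2/3) = -1.
Reached (1/3) = 1. Collecting the sign flips along the way, the symbol is +1.

1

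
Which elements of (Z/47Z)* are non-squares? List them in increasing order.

5 10 11 13 15 19 20 22 23 26 29 30 31 33 35 38 39 40 41 43 44 45 46

Square k = 1,…,23 (k and 47−k give the same square):
1²=1, 2²=4, 3²=9, 4²=16, 5²=25, 6²=36, 7²≡2, 8²≡17, 9²≡34, 10²≡6, 11²≡27, 12²≡3, 13²≡28, 14²≡8, 15²≡37, 16²≡21, 17²≡7, 18²≡42, 19²≡32, 20²≡24, 21²≡18, 22²≡14, 23²≡12 (mod 47).
The residues are {1, 2, 3, 4, 6, 7, 8, 9, 12, 14, 16, 17, 18, 21, 24, 25, 27, 28, 32, 34, 36, 37, 42}; the non-residues are the remaining 23 nonzero classes.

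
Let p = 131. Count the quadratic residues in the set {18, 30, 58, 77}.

2

(18/131) = -1 → non-residue.
(30/131) = -1 → non-residue.
(58/131) = +1 → QR.
(77/131) = +1 → QR.
Total quadratic residues among the 4: 2.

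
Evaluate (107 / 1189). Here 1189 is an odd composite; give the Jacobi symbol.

Reciprocity: 107 ≡ 3 and 1189 ≡ 1 (mod 4), so (107/1189) = +(1189/107).
Reduce top mod 107: now compute (12/107).
Pull out 2^2: since 107 ≡ 3 (mod 8), (2/107) = -1, so (2/107)^2 = +1.
Reciprocity: 3 ≡ 3 and 107 ≡ 3 (mod 4), so (3/107) = −(107/3).
Reduce top mod 3: now compute (2/3).
Pull out 2: since 3 ≡ 3 (mod 8), (2/3) = -1.
Reached (1/3) = 1. Collecting the sign flips along the way, the symbol is +1.

1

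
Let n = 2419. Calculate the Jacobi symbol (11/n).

1

Reciprocity: 11 ≡ 3 and 2419 ≡ 3 (mod 4), so (11/2419) = −(2419/11).
Reduce top mod 11: now compute (10/11).
Pull out 2: since 11 ≡ 3 (mod 8), (2/11) = -1.
Reciprocity: 5 ≡ 1 and 11 ≡ 3 (mod 4), so (5/11) = +(11/5).
Reduce top mod 5: now compute (1/5).
Reached (1/5) = 1. Collecting the sign flips along the way, the symbol is +1.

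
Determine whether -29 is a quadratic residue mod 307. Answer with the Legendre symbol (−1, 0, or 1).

1

First reduce: -29 ≡ 278 (mod 307).
Pull out 2: since 307 ≡ 3 (mod 8), (2/307) = -1.
Reciprocity: 139 ≡ 3 and 307 ≡ 3 (mod 4), so (139/307) = −(307/139).
Reduce top mod 139: now compute (29/139).
Reciprocity: 29 ≡ 1 and 139 ≡ 3 (mod 4), so (29/139) = +(139/29).
Reduce top mod 29: now compute (23/29).
Reciprocity: 23 ≡ 3 and 29 ≡ 1 (mod 4), so (23/29) = +(29/23).
Reduce top mod 23: now compute (6/23).
Pull out 2: since 23 ≡ 7 (mod 8), (2/23) = +1.
Reciprocity: 3 ≡ 3 and 23 ≡ 3 (mod 4), so (3/23) = −(23/3).
Reduce top mod 3: now compute (2/3).
Pull out 2: since 3 ≡ 3 (mod 8), (2/3) = -1.
Reached (1/3) = 1. Collecting the sign flips along the way, the symbol is +1.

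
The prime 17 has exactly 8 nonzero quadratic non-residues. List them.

3,5,6,7,10,11,12,14

Square k = 1,…,8 (k and 17−k give the same square):
1²=1, 2²=4, 3²=9, 4²=16, 5²≡8, 6²≡2, 7²≡15, 8²≡13 (mod 17).
The residues are {1, 2, 4, 8, 9, 13, 15, 16}; the non-residues are the remaining 8 nonzero classes.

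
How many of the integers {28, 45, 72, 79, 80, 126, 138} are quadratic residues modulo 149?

3

(28/149) = +1 → QR.
(45/149) = +1 → QR.
(72/149) = -1 → non-residue.
(79/149) = -1 → non-residue.
(80/149) = +1 → QR.
(126/149) = -1 → non-residue.
(138/149) = -1 → non-residue.
Total quadratic residues among the 7: 3.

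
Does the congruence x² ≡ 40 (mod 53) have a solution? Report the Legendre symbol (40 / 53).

1

Euler's criterion: (40/53) ≡ 40^26 (mod 53).
40^2 ≡ 10 (mod 53)
40^4 ≡ 47 (mod 53)
40^8 ≡ 36 (mod 53)
40^16 ≡ 24 (mod 53)
40^26 = 40^(16+8+2) ≡ 1 (mod 53).
Result is 1, so (40/53) = 1.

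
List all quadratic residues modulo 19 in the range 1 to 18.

Square k = 1,…,9 (k and 19−k give the same square):
1²=1, 2²=4, 3²=9, 4²=16, 5²≡6, 6²≡17, 7²≡11, 8²≡7, 9²≡5 (mod 19).
So the quadratic residues mod 19 are {1, 4, 5, 6, 7, 9, 11, 16, 17}.

1 4 5 6 7 9 11 16 17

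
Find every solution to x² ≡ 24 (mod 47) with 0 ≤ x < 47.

20, 27

Since 47 ≡ 3 (mod 4), a square root of 24 is 24^((47+1)/4) = 24^12 mod 47.
Repeated squaring: 24^2≡12, 24^4≡3, 24^8≡9 (mod 47).
24^12 = 24^(8+4) ≡ 27 (mod 47).
Check: 27² = 729 ≡ 24 (mod 47). The two roots are 20 and 27.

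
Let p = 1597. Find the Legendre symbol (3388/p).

First reduce: 3388 ≡ 194 (mod 1597).
Pull out 2: since 1597 ≡ 5 (mod 8), (2/1597) = -1.
Reciprocity: 97 ≡ 1 and 1597 ≡ 1 (mod 4), so (97/1597) = +(1597/97).
Reduce top mod 97: now compute (45/97).
Reciprocity: 45 ≡ 1 and 97 ≡ 1 (mod 4), so (45/97) = +(97/45).
Reduce top mod 45: now compute (7/45).
Reciprocity: 7 ≡ 3 and 45 ≡ 1 (mod 4), so (7/45) = +(45/7).
Reduce top mod 7: now compute (3/7).
Reciprocity: 3 ≡ 3 and 7 ≡ 3 (mod 4), so (3/7) = −(7/3).
Reduce top mod 3: now compute (1/3).
Reached (1/3) = 1. Collecting the sign flips along the way, the symbol is +1.

1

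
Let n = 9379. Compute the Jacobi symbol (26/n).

1

Pull out 2: since 9379 ≡ 3 (mod 8), (2/9379) = -1.
Reciprocity: 13 ≡ 1 and 9379 ≡ 3 (mod 4), so (13/9379) = +(9379/13).
Reduce top mod 13: now compute (6/13).
Pull out 2: since 13 ≡ 5 (mod 8), (2/13) = -1.
Reciprocity: 3 ≡ 3 and 13 ≡ 1 (mod 4), so (3/13) = +(13/3).
Reduce top mod 3: now compute (1/3).
Reached (1/3) = 1. Collecting the sign flips along the way, the symbol is +1.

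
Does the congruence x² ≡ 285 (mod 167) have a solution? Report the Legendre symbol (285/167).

First reduce: 285 ≡ 118 (mod 167).
Pull out 2: since 167 ≡ 7 (mod 8), (2/167) = +1.
Reciprocity: 59 ≡ 3 and 167 ≡ 3 (mod 4), so (59/167) = −(167/59).
Reduce top mod 59: now compute (49/59).
Reciprocity: 49 ≡ 1 and 59 ≡ 3 (mod 4), so (49/59) = +(59/49).
Reduce top mod 49: now compute (10/49).
Pull out 2: since 49 ≡ 1 (mod 8), (2/49) = +1.
Reciprocity: 5 ≡ 1 and 49 ≡ 1 (mod 4), so (5/49) = +(49/5).
Reduce top mod 5: now compute (4/5).
Pull out 2^2: since 5 ≡ 5 (mod 8), (2/5) = -1, so (2/5)^2 = +1.
Reached (1/5) = 1. Collecting the sign flips along the way, the symbol is -1.

-1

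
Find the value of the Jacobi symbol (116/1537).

0

Pull out 2^2: since 1537 ≡ 1 (mod 8), (2/1537) = +1, so (2/1537)^2 = +1.
Reciprocity: 29 ≡ 1 and 1537 ≡ 1 (mod 4), so (29/1537) = +(1537/29).
Reduce top mod 29: now compute (0/29).
Top reduces to 0: gcd > 1, so the symbol is 0.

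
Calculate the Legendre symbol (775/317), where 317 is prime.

1

Euler's criterion: (775/317) ≡ 141^158 (mod 317).
141^2 ≡ 227 (mod 317)
141^4 ≡ 175 (mod 317)
141^8 ≡ 193 (mod 317)
141^16 ≡ 160 (mod 317)
141^32 ≡ 240 (mod 317)
141^64 ≡ 223 (mod 317)
141^128 ≡ 277 (mod 317)
141^158 = 141^(128+16+8+4+2) ≡ 1 (mod 317).
Result is 1, so (775/317) = 1.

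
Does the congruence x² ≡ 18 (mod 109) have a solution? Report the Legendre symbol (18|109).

Pull out 2: since 109 ≡ 5 (mod 8), (2/109) = -1.
Reciprocity: 9 ≡ 1 and 109 ≡ 1 (mod 4), so (9/109) = +(109/9).
Reduce top mod 9: now compute (1/9).
Reached (1/9) = 1. Collecting the sign flips along the way, the symbol is -1.

-1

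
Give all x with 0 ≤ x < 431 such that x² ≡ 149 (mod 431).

Since 431 ≡ 3 (mod 4), a square root of 149 is 149^((431+1)/4) = 149^108 mod 431.
Repeated squaring: 149^2≡220, 149^4≡128, 149^8≡6, 149^16≡36, 149^32≡3, 149^64≡9 (mod 431).
149^108 = 149^(64+32+8+4) ≡ 48 (mod 431).
Check: 48² = 2304 ≡ 149 (mod 431). The two roots are 48 and 383.

48, 383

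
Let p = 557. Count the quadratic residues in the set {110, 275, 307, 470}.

(110/557) = -1 → non-residue.
(275/557) = -1 → non-residue.
(307/557) = +1 → QR.
(470/557) = -1 → non-residue.
Total quadratic residues among the 4: 1.

1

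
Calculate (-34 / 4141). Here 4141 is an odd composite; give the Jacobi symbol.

First reduce: -34 ≡ 4107 (mod 4141).
Reciprocity: 4107 ≡ 3 and 4141 ≡ 1 (mod 4), so (4107/4141) = +(4141/4107).
Reduce top mod 4107: now compute (34/4107).
Pull out 2: since 4107 ≡ 3 (mod 8), (2/4107) = -1.
Reciprocity: 17 ≡ 1 and 4107 ≡ 3 (mod 4), so (17/4107) = +(4107/17).
Reduce top mod 17: now compute (10/17).
Pull out 2: since 17 ≡ 1 (mod 8), (2/17) = +1.
Reciprocity: 5 ≡ 1 and 17 ≡ 1 (mod 4), so (5/17) = +(17/5).
Reduce top mod 5: now compute (2/5).
Pull out 2: since 5 ≡ 5 (mod 8), (2/5) = -1.
Reached (1/5) = 1. Collecting the sign flips along the way, the symbol is +1.

1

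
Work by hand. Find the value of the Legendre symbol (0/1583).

Top reduces to 0: gcd > 1, so the symbol is 0.

0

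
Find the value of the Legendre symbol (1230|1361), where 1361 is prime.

Pull out 2: since 1361 ≡ 1 (mod 8), (2/1361) = +1.
Reciprocity: 615 ≡ 3 and 1361 ≡ 1 (mod 4), so (615/1361) = +(1361/615).
Reduce top mod 615: now compute (131/615).
Reciprocity: 131 ≡ 3 and 615 ≡ 3 (mod 4), so (131/615) = −(615/131).
Reduce top mod 131: now compute (91/131).
Reciprocity: 91 ≡ 3 and 131 ≡ 3 (mod 4), so (91/131) = −(131/91).
Reduce top mod 91: now compute (40/91).
Pull out 2^3: since 91 ≡ 3 (mod 8), (2/91) = -1, so (2/91)^3 = -1.
Reciprocity: 5 ≡ 1 and 91 ≡ 3 (mod 4), so (5/91) = +(91/5).
Reduce top mod 5: now compute (1/5).
Reached (1/5) = 1. Collecting the sign flips along the way, the symbol is -1.

-1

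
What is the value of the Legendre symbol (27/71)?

Reciprocity: 27 ≡ 3 and 71 ≡ 3 (mod 4), so (27/71) = −(71/27).
Reduce top mod 27: now compute (17/27).
Reciprocity: 17 ≡ 1 and 27 ≡ 3 (mod 4), so (17/27) = +(27/17).
Reduce top mod 17: now compute (10/17).
Pull out 2: since 17 ≡ 1 (mod 8), (2/17) = +1.
Reciprocity: 5 ≡ 1 and 17 ≡ 1 (mod 4), so (5/17) = +(17/5).
Reduce top mod 5: now compute (2/5).
Pull out 2: since 5 ≡ 5 (mod 8), (2/5) = -1.
Reached (1/5) = 1. Collecting the sign flips along the way, the symbol is +1.

1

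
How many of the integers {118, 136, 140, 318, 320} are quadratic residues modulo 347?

(118/347) = -1 → non-residue.
(136/347) = +1 → QR.
(140/347) = +1 → QR.
(318/347) = -1 → non-residue.
(320/347) = -1 → non-residue.
Total quadratic residues among the 5: 2.

2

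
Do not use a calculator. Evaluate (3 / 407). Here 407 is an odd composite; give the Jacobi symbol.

1

Reciprocity: 3 ≡ 3 and 407 ≡ 3 (mod 4), so (3/407) = −(407/3).
Reduce top mod 3: now compute (2/3).
Pull out 2: since 3 ≡ 3 (mod 8), (2/3) = -1.
Reached (1/3) = 1. Collecting the sign flips along the way, the symbol is +1.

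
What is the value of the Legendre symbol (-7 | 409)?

Euler's criterion: (-7/409) ≡ 402^204 (mod 409).
402^2 ≡ 49 (mod 409)
402^4 ≡ 356 (mod 409)
402^8 ≡ 355 (mod 409)
402^16 ≡ 53 (mod 409)
402^32 ≡ 355 (mod 409)
402^64 ≡ 53 (mod 409)
402^128 ≡ 355 (mod 409)
402^204 = 402^(128+64+8+4) ≡ 408 (mod 409).
Result is 408 ≡ −1, so (-7/409) = −1.

-1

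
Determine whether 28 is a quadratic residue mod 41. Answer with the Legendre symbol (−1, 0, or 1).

-1

Euler's criterion: (28/41) ≡ 28^20 (mod 41).
28^2 ≡ 5 (mod 41)
28^4 ≡ 25 (mod 41)
28^8 ≡ 10 (mod 41)
28^16 ≡ 18 (mod 41)
28^20 = 28^(16+4) ≡ 40 (mod 41).
Result is 40 ≡ −1, so (28/41) = −1.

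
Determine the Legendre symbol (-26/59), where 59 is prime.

-1

Euler's criterion: (-26/59) ≡ 33^29 (mod 59).
33^2 ≡ 27 (mod 59)
33^4 ≡ 21 (mod 59)
33^8 ≡ 28 (mod 59)
33^16 ≡ 17 (mod 59)
33^29 = 33^(16+8+4+1) ≡ 58 (mod 59).
Result is 58 ≡ −1, so (-26/59) = −1.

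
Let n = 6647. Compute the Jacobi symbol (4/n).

Pull out 2^2: since 6647 ≡ 7 (mod 8), (2/6647) = +1, so (2/6647)^2 = +1.
Reached (1/6647) = 1. Collecting the sign flips along the way, the symbol is +1.

1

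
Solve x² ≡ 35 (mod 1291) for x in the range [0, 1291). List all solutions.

Since 1291 ≡ 3 (mod 4), a square root of 35 is 35^((1291+1)/4) = 35^323 mod 1291.
Repeated squaring: 35^2≡1225, 35^4≡483, 35^8≡909, 35^16≡41, 35^32≡390, 35^64≡1053, 35^128≡1131, 35^256≡1071 (mod 1291).
35^323 = 35^(256+64+2+1) ≡ 899 (mod 1291).
Check: 899² = 808201 ≡ 35 (mod 1291). The two roots are 392 and 899.

392, 899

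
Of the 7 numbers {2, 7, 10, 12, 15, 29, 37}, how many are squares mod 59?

(2/59) = -1 → non-residue.
(7/59) = +1 → QR.
(10/59) = -1 → non-residue.
(12/59) = +1 → QR.
(15/59) = +1 → QR.
(29/59) = +1 → QR.
(37/59) = -1 → non-residue.
Total quadratic residues among the 7: 4.

4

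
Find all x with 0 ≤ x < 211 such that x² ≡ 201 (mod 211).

Since 211 ≡ 3 (mod 4), a square root of 201 is 201^((211+1)/4) = 201^53 mod 211.
Repeated squaring: 201^2≡100, 201^4≡83, 201^8≡137, 201^16≡201, 201^32≡100 (mod 211).
201^53 = 201^(32+16+4+1) ≡ 137 (mod 211).
Check: 137² = 18769 ≡ 201 (mod 211). The two roots are 74 and 137.

74, 137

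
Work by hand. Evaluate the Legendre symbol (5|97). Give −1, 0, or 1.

Euler's criterion: (5/97) ≡ 5^48 (mod 97).
5^2 ≡ 25 (mod 97)
5^4 ≡ 43 (mod 97)
5^8 ≡ 6 (mod 97)
5^16 ≡ 36 (mod 97)
5^32 ≡ 35 (mod 97)
5^48 = 5^(32+16) ≡ 96 (mod 97).
Result is 96 ≡ −1, so (5/97) = −1.

-1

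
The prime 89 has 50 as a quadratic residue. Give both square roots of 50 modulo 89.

36, 53

89 ≡ 1 (mod 4), so we find a root by search.
Trying successive values, 36² = 1296 ≡ 50 (mod 89). The other root is 89 − 36 = 53.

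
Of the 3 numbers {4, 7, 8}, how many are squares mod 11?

(4/11) = +1 → QR.
(7/11) = -1 → non-residue.
(8/11) = -1 → non-residue.
Total quadratic residues among the 3: 1.

1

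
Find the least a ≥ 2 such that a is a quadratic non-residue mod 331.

(2/331) = −1, so 2 is the smallest positive non-residue mod 331.

2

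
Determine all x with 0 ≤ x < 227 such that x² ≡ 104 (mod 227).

Since 227 ≡ 3 (mod 4), a square root of 104 is 104^((227+1)/4) = 104^57 mod 227.
Repeated squaring: 104^2≡147, 104^4≡44, 104^8≡120, 104^16≡99, 104^32≡40 (mod 227).
104^57 = 104^(32+16+8+1) ≡ 176 (mod 227).
Check: 176² = 30976 ≡ 104 (mod 227). The two roots are 51 and 176.

51, 176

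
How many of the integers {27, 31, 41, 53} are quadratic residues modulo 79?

1

(27/79) = -1 → non-residue.
(31/79) = +1 → QR.
(41/79) = -1 → non-residue.
(53/79) = -1 → non-residue.
Total quadratic residues among the 4: 1.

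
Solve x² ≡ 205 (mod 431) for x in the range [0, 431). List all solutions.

140, 291

Since 431 ≡ 3 (mod 4), a square root of 205 is 205^((431+1)/4) = 205^108 mod 431.
Repeated squaring: 205^2≡218, 205^4≡114, 205^8≡66, 205^16≡46, 205^32≡392, 205^64≡228 (mod 431).
205^108 = 205^(64+32+8+4) ≡ 291 (mod 431).
Check: 291² = 84681 ≡ 205 (mod 431). The two roots are 140 and 291.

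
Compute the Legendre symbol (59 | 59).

First reduce: 59 ≡ 0 (mod 59).
Top reduces to 0: gcd > 1, so the symbol is 0.

0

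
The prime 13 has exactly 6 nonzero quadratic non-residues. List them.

2,5,6,7,8,11

Square k = 1,…,6 (k and 13−k give the same square):
1²=1, 2²=4, 3²=9, 4²≡3, 5²≡12, 6²≡10 (mod 13).
The residues are {1, 3, 4, 9, 10, 12}; the non-residues are the remaining 6 nonzero classes.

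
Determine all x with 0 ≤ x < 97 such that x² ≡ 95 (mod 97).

97 ≡ 1 (mod 4), so we find a root by search.
Trying successive values, 17² = 289 ≡ 95 (mod 97). The other root is 97 − 17 = 80.

17, 80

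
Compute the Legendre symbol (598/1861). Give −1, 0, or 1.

Pull out 2: since 1861 ≡ 5 (mod 8), (2/1861) = -1.
Reciprocity: 299 ≡ 3 and 1861 ≡ 1 (mod 4), so (299/1861) = +(1861/299).
Reduce top mod 299: now compute (67/299).
Reciprocity: 67 ≡ 3 and 299 ≡ 3 (mod 4), so (67/299) = −(299/67).
Reduce top mod 67: now compute (31/67).
Reciprocity: 31 ≡ 3 and 67 ≡ 3 (mod 4), so (31/67) = −(67/31).
Reduce top mod 31: now compute (5/31).
Reciprocity: 5 ≡ 1 and 31 ≡ 3 (mod 4), so (5/31) = +(31/5).
Reduce top mod 5: now compute (1/5).
Reached (1/5) = 1. Collecting the sign flips along the way, the symbol is -1.

-1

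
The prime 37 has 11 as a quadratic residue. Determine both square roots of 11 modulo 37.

14, 23

37 ≡ 1 (mod 4), so we find a root by search.
Trying successive values, 14² = 196 ≡ 11 (mod 37). The other root is 37 − 14 = 23.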